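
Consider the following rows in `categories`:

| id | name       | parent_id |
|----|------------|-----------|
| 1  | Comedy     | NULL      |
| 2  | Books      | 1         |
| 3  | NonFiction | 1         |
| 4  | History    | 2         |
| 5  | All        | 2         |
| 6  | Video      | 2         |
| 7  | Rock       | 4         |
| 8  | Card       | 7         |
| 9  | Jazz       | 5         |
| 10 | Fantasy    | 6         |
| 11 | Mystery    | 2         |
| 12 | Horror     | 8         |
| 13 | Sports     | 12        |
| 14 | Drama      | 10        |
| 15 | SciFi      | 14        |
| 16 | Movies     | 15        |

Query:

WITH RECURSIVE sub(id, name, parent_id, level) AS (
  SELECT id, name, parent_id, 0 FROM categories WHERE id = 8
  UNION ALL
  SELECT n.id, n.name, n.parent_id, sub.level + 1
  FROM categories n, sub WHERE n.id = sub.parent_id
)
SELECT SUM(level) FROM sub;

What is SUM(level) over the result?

10

Base: id=8 (Card), parent_id=7, level 0.
Iteration 1: join on id=7 -> Rock (id 7, parent_id=4, level 1).
Iteration 2: join on id=4 -> History (id 4, parent_id=2, level 2).
Iteration 3: join on id=2 -> Books (id 2, parent_id=1, level 3).
Iteration 4: join on id=1 -> Comedy (id 1, parent_id=NULL, level 4).
Iteration 5: parent_id is NULL; no match; recursion stops.
SUM(level) = 0 + 1 + 2 + 3 + 4 = 10.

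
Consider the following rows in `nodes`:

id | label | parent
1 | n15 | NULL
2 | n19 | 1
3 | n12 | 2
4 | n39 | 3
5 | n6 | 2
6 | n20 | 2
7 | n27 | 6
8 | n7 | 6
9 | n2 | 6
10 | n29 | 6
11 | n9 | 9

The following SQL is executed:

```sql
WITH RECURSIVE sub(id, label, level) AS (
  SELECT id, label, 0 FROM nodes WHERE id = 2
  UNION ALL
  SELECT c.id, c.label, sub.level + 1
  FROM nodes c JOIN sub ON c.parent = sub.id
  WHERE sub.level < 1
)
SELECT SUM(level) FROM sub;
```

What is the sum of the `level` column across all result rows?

Base: id=2 (n19) at level 0.
Iteration 1: rows with parent in {2} -> n12 (id 3, level 1), n6 (id 5, level 1), n20 (id 6, level 1).
Iteration 2: level < 1 fails for all current rows; recursion stops.
SUM(level) = 0 + 1 + 1 + 1 = 3.

3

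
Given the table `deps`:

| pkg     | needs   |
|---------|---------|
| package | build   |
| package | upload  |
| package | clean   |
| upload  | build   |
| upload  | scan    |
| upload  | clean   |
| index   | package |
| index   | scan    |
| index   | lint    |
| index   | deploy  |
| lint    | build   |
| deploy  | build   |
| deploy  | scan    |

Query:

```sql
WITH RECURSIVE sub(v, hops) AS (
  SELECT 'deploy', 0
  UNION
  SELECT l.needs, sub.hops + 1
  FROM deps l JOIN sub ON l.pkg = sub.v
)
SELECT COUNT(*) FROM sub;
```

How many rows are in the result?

Base: (deploy, hops=0).
Iteration 1: edges from {deploy} -> (build, hops=1), (scan, hops=1).
Iteration 2: no outgoing edges from {build,scan}; recursion stops.
Total rows emitted: 3.

3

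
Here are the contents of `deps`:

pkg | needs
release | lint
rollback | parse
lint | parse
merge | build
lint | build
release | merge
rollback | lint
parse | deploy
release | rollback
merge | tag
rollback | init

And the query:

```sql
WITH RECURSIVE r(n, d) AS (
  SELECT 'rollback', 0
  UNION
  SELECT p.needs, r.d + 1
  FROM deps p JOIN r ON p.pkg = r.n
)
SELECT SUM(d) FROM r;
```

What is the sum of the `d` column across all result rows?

12

Base: (rollback, d=0).
Iteration 1: edges from {rollback} -> (init, d=1), (lint, d=1), (parse, d=1).
Iteration 2: edges from {init,lint,parse} -> (build, d=2), (deploy, d=2), (parse, d=2).
Iteration 3: edges from {build,deploy,parse} -> (deploy, d=3).
Iteration 4: no outgoing edges from {deploy}; recursion stops.
SUM(d) = 0 + 1 + 1 + 1 + 2 + 2 + 2 + 3 = 12.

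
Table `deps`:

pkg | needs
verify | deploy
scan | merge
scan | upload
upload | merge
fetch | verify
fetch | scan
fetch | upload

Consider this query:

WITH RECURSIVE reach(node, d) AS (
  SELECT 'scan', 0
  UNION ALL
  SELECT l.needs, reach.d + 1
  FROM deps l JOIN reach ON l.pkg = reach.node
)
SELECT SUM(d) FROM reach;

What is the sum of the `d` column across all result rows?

4

Base: (scan, d=0).
Iteration 1: edges from {scan} -> (merge, d=1), (upload, d=1).
Iteration 2: edges from {merge,upload} -> (merge, d=2).
Iteration 3: no outgoing edges from {merge}; recursion stops.
SUM(d) = 0 + 1 + 1 + 2 = 4.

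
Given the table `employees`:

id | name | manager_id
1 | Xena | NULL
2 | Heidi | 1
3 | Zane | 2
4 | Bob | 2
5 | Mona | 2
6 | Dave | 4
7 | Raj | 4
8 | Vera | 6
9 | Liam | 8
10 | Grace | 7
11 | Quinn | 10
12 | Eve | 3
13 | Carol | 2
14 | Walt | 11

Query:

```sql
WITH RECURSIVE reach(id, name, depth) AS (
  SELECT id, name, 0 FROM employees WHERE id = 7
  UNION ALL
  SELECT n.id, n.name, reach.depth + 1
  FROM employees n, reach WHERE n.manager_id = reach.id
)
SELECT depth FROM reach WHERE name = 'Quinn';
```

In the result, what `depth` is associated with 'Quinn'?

Base: id=7 (Raj) at depth 0.
Iteration 1: rows with manager_id in {7} -> Grace (id 10, depth 1).
Iteration 2: rows with manager_id in {10} -> Quinn (id 11, depth 2).
Iteration 3: rows with manager_id in {11} -> Walt (id 14, depth 3).
Iteration 4: no rows with manager_id in {14}; recursion stops.

2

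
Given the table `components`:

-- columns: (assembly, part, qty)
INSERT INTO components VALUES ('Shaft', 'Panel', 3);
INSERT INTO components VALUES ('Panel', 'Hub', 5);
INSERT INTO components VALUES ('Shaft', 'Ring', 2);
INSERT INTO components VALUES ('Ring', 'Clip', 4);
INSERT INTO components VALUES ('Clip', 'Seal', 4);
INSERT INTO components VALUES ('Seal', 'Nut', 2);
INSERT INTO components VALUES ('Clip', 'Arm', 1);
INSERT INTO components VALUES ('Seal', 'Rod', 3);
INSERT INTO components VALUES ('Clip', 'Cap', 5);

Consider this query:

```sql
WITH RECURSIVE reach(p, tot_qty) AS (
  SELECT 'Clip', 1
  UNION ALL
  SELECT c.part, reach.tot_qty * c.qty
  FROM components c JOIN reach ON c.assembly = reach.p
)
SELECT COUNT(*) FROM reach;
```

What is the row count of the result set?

6

Base: (Clip, tot_qty=1).
Iteration 1: components of {Clip} -> Arm = 1*1 = 1, Cap = 1*5 = 5, Seal = 1*4 = 4.
Iteration 2: components of {Arm,Cap,Seal} -> Nut = 4*2 = 8, Rod = 4*3 = 12.
Iteration 3: no further components; recursion stops.
Total rows emitted: 6.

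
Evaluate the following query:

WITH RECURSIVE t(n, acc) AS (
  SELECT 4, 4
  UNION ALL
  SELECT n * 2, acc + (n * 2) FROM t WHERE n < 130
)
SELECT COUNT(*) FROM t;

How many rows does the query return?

Base: n=4, acc=4.
Iteration 1: 4 < 130 holds -> n = 4 * 2 = 8, acc = 4 + 8 = 12.
Iteration 2: 8 < 130 holds -> n = 8 * 2 = 16, acc = 12 + 16 = 28.
Iteration 3: 16 < 130 holds -> n = 16 * 2 = 32, acc = 28 + 32 = 60.
Iteration 4: 32 < 130 holds -> n = 32 * 2 = 64, acc = 60 + 64 = 124.
Iteration 5: 64 < 130 holds -> n = 64 * 2 = 128, acc = 124 + 128 = 252.
Iteration 6: 128 < 130 holds -> n = 128 * 2 = 256, acc = 252 + 256 = 508.
Iteration 7: 256 < 130 fails; recursion stops.
Total rows emitted: 7.

7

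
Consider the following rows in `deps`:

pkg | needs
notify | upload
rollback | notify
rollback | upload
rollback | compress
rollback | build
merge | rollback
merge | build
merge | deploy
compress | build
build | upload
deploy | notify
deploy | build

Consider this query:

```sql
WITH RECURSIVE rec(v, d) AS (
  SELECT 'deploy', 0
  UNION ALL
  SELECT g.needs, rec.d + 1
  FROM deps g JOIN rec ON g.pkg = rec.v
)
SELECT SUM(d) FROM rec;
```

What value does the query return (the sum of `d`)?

Base: (deploy, d=0).
Iteration 1: edges from {deploy} -> (build, d=1), (notify, d=1).
Iteration 2: edges from {build,notify} -> (upload, d=2) x2. [UNION ALL keeps all 2 new rows, including repeats]
Iteration 3: no outgoing edges from {upload}; recursion stops.
SUM(d) = 0 + 1 + 1 + 2 + 2 = 6.

6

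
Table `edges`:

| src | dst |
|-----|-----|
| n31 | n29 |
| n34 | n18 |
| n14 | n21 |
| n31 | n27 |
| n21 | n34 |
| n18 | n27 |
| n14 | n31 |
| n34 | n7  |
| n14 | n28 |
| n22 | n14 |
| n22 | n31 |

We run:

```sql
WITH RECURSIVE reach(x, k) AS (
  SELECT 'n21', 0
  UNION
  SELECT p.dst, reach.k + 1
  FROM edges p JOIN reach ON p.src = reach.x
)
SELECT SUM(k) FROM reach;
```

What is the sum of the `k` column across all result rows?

Base: (n21, k=0).
Iteration 1: edges from {n21} -> (n34, k=1).
Iteration 2: edges from {n34} -> (n18, k=2), (n7, k=2).
Iteration 3: edges from {n18,n7} -> (n27, k=3).
Iteration 4: no outgoing edges from {n27}; recursion stops.
SUM(k) = 0 + 1 + 2 + 2 + 3 = 8.

8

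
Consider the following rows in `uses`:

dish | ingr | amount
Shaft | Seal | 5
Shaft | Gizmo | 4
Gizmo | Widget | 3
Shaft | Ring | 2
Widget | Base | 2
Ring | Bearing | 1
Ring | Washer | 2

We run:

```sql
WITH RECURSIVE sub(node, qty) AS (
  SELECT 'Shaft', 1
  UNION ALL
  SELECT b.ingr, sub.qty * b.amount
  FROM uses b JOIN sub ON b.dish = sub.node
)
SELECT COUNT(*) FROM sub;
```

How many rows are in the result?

Base: (Shaft, qty=1).
Iteration 1: components of {Shaft} -> Gizmo = 1*4 = 4, Ring = 1*2 = 2, Seal = 1*5 = 5.
Iteration 2: components of {Gizmo,Ring,Seal} -> Bearing = 2*1 = 2, Washer = 2*2 = 4, Widget = 4*3 = 12.
Iteration 3: components of {Bearing,Washer,Widget} -> Base = 12*2 = 24.
Iteration 4: no further components; recursion stops.
Total rows emitted: 8.

8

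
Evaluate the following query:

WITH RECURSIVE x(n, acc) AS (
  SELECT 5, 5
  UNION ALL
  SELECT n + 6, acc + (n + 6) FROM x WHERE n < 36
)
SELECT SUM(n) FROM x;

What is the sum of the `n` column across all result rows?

161

Base: n=5, acc=5.
Iteration 1: 5 < 36 holds -> n = 5 + 6 = 11, acc = 5 + 11 = 16.
Iteration 2: 11 < 36 holds -> n = 11 + 6 = 17, acc = 16 + 17 = 33.
Iteration 3: 17 < 36 holds -> n = 17 + 6 = 23, acc = 33 + 23 = 56.
Iteration 4: 23 < 36 holds -> n = 23 + 6 = 29, acc = 56 + 29 = 85.
Iteration 5: 29 < 36 holds -> n = 29 + 6 = 35, acc = 85 + 35 = 120.
Iteration 6: 35 < 36 holds -> n = 35 + 6 = 41, acc = 120 + 41 = 161.
Iteration 7: 41 < 36 fails; recursion stops.
SUM(n) = 5 + 11 + 17 + 23 + 29 + 35 + 41 = 161.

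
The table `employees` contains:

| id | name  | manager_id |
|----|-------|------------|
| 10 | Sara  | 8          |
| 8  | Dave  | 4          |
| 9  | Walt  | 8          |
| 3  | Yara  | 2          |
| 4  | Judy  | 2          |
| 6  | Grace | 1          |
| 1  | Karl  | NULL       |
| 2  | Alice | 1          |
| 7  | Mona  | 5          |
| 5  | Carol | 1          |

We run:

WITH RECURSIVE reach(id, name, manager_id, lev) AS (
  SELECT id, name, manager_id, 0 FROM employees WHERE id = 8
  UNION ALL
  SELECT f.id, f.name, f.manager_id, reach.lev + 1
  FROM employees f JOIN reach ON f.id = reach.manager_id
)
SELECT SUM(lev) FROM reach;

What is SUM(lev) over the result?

Base: id=8 (Dave), manager_id=4, lev 0.
Iteration 1: join on id=4 -> Judy (id 4, manager_id=2, lev 1).
Iteration 2: join on id=2 -> Alice (id 2, manager_id=1, lev 2).
Iteration 3: join on id=1 -> Karl (id 1, manager_id=NULL, lev 3).
Iteration 4: manager_id is NULL; no match; recursion stops.
SUM(lev) = 0 + 1 + 2 + 3 = 6.

6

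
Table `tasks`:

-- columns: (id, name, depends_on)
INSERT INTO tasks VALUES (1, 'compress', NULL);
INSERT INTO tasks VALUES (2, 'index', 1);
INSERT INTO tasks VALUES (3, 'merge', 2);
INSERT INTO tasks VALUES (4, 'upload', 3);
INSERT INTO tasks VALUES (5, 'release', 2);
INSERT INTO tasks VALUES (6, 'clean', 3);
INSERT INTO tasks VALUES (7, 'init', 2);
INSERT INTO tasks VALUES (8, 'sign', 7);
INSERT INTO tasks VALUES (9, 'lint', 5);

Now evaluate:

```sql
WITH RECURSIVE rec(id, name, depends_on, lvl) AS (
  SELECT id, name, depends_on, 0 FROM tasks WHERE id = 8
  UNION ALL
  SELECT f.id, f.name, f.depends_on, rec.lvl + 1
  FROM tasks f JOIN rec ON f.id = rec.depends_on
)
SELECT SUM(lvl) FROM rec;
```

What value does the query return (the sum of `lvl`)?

6

Base: id=8 (sign), depends_on=7, lvl 0.
Iteration 1: join on id=7 -> init (id 7, depends_on=2, lvl 1).
Iteration 2: join on id=2 -> index (id 2, depends_on=1, lvl 2).
Iteration 3: join on id=1 -> compress (id 1, depends_on=NULL, lvl 3).
Iteration 4: depends_on is NULL; no match; recursion stops.
SUM(lvl) = 0 + 1 + 2 + 3 = 6.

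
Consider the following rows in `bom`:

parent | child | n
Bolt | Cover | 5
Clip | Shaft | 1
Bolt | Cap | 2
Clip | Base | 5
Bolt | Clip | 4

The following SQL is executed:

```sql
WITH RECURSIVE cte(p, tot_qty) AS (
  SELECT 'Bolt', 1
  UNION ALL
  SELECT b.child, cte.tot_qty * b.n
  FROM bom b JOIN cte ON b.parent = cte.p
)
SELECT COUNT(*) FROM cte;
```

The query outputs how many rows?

Base: (Bolt, tot_qty=1).
Iteration 1: components of {Bolt} -> Cap = 1*2 = 2, Clip = 1*4 = 4, Cover = 1*5 = 5.
Iteration 2: components of {Cap,Clip,Cover} -> Base = 4*5 = 20, Shaft = 4*1 = 4.
Iteration 3: no further components; recursion stops.
Total rows emitted: 6.

6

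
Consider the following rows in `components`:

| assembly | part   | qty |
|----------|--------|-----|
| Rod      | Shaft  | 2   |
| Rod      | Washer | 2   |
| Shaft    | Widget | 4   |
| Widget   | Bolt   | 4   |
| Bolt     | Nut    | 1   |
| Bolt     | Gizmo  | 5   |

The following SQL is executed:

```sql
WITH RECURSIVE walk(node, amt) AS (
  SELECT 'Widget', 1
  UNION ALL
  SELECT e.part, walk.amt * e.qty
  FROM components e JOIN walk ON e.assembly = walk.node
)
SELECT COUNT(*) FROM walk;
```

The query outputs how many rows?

4

Base: (Widget, amt=1).
Iteration 1: components of {Widget} -> Bolt = 1*4 = 4.
Iteration 2: components of {Bolt} -> Gizmo = 4*5 = 20, Nut = 4*1 = 4.
Iteration 3: no further components; recursion stops.
Total rows emitted: 4.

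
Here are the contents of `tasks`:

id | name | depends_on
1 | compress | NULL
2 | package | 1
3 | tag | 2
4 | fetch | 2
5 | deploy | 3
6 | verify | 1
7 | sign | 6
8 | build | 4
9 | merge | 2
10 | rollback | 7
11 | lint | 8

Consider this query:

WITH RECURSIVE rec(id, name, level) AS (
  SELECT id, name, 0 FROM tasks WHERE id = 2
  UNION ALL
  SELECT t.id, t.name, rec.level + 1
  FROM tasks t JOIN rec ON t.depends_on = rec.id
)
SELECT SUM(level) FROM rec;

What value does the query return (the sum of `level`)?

10

Base: id=2 (package) at level 0.
Iteration 1: rows with depends_on in {2} -> tag (id 3, level 1), fetch (id 4, level 1), merge (id 9, level 1).
Iteration 2: rows with depends_on in {3,4,9} -> deploy (id 5, level 2), build (id 8, level 2).
Iteration 3: rows with depends_on in {5,8} -> lint (id 11, level 3).
Iteration 4: no rows with depends_on in {11}; recursion stops.
SUM(level) = 0 + 1 + 1 + 1 + 2 + 2 + 3 = 10.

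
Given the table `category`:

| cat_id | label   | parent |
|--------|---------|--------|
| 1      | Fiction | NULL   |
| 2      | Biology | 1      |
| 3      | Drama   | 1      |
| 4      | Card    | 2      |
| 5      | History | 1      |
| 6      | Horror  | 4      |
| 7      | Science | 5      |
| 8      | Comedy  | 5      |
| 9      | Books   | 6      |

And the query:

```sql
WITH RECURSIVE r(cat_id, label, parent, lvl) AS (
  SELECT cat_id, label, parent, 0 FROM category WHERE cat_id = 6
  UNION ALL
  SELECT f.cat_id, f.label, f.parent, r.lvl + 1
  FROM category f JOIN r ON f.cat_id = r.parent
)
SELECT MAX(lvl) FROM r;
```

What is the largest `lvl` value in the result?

Base: cat_id=6 (Horror), parent=4, lvl 0.
Iteration 1: join on cat_id=4 -> Card (id 4, parent=2, lvl 1).
Iteration 2: join on cat_id=2 -> Biology (id 2, parent=1, lvl 2).
Iteration 3: join on cat_id=1 -> Fiction (id 1, parent=NULL, lvl 3).
Iteration 4: parent is NULL; no match; recursion stops.
lvl values: 0, 1, 2, 3; the maximum is 3.

3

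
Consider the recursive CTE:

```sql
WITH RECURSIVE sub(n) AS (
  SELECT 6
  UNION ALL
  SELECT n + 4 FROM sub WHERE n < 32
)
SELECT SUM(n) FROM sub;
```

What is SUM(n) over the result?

Base: n=6.
Iteration 1: 6 < 32 holds -> n = 6 + 4 = 10.
Iteration 2: 10 < 32 holds -> n = 10 + 4 = 14.
Iteration 3: 14 < 32 holds -> n = 14 + 4 = 18.
Iteration 4: 18 < 32 holds -> n = 18 + 4 = 22.
Iteration 5: 22 < 32 holds -> n = 22 + 4 = 26.
Iteration 6: 26 < 32 holds -> n = 26 + 4 = 30.
Iteration 7: 30 < 32 holds -> n = 30 + 4 = 34.
Iteration 8: 34 < 32 fails; recursion stops.
SUM(n) = 6 + 10 + 14 + 18 + 22 + 26 + 30 + 34 = 160.

160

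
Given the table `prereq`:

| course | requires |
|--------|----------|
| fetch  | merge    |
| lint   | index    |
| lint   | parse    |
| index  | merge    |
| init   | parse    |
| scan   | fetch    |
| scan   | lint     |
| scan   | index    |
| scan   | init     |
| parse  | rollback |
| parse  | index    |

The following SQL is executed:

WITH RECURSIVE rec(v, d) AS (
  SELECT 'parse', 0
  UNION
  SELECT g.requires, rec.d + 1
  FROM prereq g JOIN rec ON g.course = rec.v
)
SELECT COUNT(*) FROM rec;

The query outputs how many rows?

4

Base: (parse, d=0).
Iteration 1: edges from {parse} -> (index, d=1), (rollback, d=1).
Iteration 2: edges from {index,rollback} -> (merge, d=2).
Iteration 3: no outgoing edges from {merge}; recursion stops.
Total rows emitted: 4.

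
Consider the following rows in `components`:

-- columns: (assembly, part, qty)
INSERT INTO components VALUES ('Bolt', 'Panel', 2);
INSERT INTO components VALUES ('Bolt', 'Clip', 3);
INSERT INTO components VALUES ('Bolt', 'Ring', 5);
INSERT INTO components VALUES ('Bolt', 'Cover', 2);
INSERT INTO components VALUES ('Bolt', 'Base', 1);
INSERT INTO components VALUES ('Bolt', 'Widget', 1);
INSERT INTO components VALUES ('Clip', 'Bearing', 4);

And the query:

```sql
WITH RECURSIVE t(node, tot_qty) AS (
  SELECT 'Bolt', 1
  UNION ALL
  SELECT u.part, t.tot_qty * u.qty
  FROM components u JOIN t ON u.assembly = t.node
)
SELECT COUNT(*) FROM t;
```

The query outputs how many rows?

Base: (Bolt, tot_qty=1).
Iteration 1: components of {Bolt} -> Base = 1*1 = 1, Clip = 1*3 = 3, Cover = 1*2 = 2, Panel = 1*2 = 2, Ring = 1*5 = 5, Widget = 1*1 = 1.
Iteration 2: components of {Base,Clip,Cover,Panel,Ring,Widget} -> Bearing = 3*4 = 12.
Iteration 3: no further components; recursion stops.
Total rows emitted: 8.

8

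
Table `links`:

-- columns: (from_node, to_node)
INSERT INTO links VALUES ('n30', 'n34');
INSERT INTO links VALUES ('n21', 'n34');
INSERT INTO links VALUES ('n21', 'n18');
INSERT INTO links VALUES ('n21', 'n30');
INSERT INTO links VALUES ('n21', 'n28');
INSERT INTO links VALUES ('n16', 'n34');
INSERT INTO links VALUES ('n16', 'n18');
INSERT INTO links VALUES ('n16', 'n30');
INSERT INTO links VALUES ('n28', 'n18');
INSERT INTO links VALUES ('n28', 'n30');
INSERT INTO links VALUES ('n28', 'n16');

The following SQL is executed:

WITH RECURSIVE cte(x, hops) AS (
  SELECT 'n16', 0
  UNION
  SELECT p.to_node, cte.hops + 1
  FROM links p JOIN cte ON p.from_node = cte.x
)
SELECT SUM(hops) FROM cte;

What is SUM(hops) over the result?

5

Base: (n16, hops=0).
Iteration 1: edges from {n16} -> (n18, hops=1), (n30, hops=1), (n34, hops=1).
Iteration 2: edges from {n18,n30,n34} -> (n34, hops=2).
Iteration 3: no outgoing edges from {n34}; recursion stops.
SUM(hops) = 0 + 1 + 1 + 1 + 2 = 5.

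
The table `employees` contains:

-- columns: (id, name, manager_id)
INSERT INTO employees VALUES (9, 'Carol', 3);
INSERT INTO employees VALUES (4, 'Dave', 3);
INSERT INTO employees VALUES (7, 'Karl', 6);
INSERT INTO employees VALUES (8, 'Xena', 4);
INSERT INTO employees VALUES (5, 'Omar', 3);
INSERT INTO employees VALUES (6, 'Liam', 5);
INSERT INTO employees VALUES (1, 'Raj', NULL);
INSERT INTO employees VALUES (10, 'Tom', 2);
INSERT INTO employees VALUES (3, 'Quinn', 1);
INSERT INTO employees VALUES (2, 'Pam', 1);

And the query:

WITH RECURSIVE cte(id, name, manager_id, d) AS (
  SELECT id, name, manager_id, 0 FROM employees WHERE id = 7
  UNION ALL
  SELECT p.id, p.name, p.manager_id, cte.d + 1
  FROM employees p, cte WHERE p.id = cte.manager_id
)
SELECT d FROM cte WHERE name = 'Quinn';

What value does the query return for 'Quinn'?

Base: id=7 (Karl), manager_id=6, d 0.
Iteration 1: join on id=6 -> Liam (id 6, manager_id=5, d 1).
Iteration 2: join on id=5 -> Omar (id 5, manager_id=3, d 2).
Iteration 3: join on id=3 -> Quinn (id 3, manager_id=1, d 3).
Iteration 4: join on id=1 -> Raj (id 1, manager_id=NULL, d 4).
Iteration 5: manager_id is NULL; no match; recursion stops.

3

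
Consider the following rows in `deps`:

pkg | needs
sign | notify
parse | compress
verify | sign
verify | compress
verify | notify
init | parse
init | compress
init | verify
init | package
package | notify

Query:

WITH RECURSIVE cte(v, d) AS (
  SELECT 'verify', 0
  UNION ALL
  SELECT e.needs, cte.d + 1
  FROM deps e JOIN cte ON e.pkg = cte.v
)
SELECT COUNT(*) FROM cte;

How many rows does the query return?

Base: (verify, d=0).
Iteration 1: edges from {verify} -> (compress, d=1), (notify, d=1), (sign, d=1).
Iteration 2: edges from {compress,notify,sign} -> (notify, d=2).
Iteration 3: no outgoing edges from {notify}; recursion stops.
Total rows emitted: 5.

5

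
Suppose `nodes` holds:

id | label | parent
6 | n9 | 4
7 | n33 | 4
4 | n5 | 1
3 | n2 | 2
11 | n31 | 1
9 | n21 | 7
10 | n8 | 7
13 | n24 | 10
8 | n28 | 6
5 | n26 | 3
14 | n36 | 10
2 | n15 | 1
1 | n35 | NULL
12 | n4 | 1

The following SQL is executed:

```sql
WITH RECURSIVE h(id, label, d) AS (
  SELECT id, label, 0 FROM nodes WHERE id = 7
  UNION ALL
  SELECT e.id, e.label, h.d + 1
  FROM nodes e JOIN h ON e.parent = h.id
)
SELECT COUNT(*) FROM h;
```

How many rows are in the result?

5

Base: id=7 (n33) at d 0.
Iteration 1: rows with parent in {7} -> n21 (id 9, d 1), n8 (id 10, d 1).
Iteration 2: rows with parent in {9,10} -> n24 (id 13, d 2), n36 (id 14, d 2).
Iteration 3: no rows with parent in {13,14}; recursion stops.
Total rows emitted: 5.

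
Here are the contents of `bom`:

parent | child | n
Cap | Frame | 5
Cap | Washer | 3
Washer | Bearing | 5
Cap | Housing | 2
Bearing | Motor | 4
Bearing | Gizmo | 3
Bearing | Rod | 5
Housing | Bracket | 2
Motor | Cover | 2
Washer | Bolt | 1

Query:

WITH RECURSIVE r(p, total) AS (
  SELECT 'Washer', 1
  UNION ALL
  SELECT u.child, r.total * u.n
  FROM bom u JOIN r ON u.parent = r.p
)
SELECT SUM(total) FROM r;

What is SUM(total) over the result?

Base: (Washer, total=1).
Iteration 1: components of {Washer} -> Bearing = 1*5 = 5, Bolt = 1*1 = 1.
Iteration 2: components of {Bearing,Bolt} -> Gizmo = 5*3 = 15, Motor = 5*4 = 20, Rod = 5*5 = 25.
Iteration 3: components of {Gizmo,Motor,Rod} -> Cover = 20*2 = 40.
Iteration 4: no further components; recursion stops.
SUM(total) = 1 + 5 + 1 + 20 + 15 + 25 + 40 = 107.

107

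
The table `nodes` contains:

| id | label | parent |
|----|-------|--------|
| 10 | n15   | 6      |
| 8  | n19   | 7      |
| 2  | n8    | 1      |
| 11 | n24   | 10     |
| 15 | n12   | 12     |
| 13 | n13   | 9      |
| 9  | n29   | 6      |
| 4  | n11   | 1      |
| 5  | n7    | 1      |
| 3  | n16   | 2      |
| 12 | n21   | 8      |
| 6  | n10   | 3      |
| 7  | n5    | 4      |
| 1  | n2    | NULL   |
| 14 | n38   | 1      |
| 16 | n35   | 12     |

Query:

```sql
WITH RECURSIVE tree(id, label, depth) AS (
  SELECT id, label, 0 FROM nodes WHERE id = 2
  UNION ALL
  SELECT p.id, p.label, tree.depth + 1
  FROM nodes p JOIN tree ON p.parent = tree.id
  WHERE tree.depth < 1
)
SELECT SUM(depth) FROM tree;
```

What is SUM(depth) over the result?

1

Base: id=2 (n8) at depth 0.
Iteration 1: rows with parent in {2} -> n16 (id 3, depth 1).
Iteration 2: depth < 1 fails for all current rows; recursion stops.
SUM(depth) = 0 + 1 = 1.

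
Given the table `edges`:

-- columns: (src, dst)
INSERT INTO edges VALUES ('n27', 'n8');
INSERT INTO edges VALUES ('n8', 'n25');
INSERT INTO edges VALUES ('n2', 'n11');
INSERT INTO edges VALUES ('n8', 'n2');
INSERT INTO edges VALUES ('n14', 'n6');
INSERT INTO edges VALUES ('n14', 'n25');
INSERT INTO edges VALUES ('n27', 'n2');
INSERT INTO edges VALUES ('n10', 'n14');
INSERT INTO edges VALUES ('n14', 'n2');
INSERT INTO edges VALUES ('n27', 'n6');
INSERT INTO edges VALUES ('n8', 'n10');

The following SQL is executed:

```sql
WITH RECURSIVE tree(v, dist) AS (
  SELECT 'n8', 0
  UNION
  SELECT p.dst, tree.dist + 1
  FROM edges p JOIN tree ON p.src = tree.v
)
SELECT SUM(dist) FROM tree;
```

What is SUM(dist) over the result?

Base: (n8, dist=0).
Iteration 1: edges from {n8} -> (n10, dist=1), (n2, dist=1), (n25, dist=1).
Iteration 2: edges from {n10,n2,n25} -> (n11, dist=2), (n14, dist=2).
Iteration 3: edges from {n11,n14} -> (n2, dist=3), (n25, dist=3), (n6, dist=3).
Iteration 4: edges from {n2,n25,n6} -> (n11, dist=4).
Iteration 5: no outgoing edges from {n11}; recursion stops.
SUM(dist) = 0 + 1 + 1 + 1 + 2 + 2 + 3 + 3 + 3 + 4 = 20.

20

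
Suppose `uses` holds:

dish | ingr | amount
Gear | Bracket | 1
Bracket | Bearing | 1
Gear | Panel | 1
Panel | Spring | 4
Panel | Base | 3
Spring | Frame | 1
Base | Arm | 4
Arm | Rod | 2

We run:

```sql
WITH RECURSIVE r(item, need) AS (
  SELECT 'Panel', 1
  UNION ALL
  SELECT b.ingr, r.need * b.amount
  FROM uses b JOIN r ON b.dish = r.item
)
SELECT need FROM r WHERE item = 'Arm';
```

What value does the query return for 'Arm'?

Base: (Panel, need=1).
Iteration 1: components of {Panel} -> Base = 1*3 = 3, Spring = 1*4 = 4.
Iteration 2: components of {Base,Spring} -> Arm = 3*4 = 12, Frame = 4*1 = 4.
Iteration 3: components of {Arm,Frame} -> Rod = 12*2 = 24.
Iteration 4: no further components; recursion stops.

12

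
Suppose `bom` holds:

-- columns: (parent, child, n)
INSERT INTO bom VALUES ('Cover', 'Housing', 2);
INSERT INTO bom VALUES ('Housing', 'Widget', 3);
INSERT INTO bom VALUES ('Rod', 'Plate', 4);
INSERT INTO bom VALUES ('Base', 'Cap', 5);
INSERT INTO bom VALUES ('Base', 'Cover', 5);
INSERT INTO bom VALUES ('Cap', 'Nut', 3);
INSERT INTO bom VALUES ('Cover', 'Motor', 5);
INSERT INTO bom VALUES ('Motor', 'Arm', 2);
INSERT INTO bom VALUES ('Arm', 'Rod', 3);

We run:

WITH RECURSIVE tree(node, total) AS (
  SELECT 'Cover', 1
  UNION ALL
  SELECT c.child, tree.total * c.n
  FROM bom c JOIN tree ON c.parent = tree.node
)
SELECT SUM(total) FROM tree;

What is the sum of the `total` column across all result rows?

174

Base: (Cover, total=1).
Iteration 1: components of {Cover} -> Housing = 1*2 = 2, Motor = 1*5 = 5.
Iteration 2: components of {Housing,Motor} -> Arm = 5*2 = 10, Widget = 2*3 = 6.
Iteration 3: components of {Arm,Widget} -> Rod = 10*3 = 30.
Iteration 4: components of {Rod} -> Plate = 30*4 = 120.
Iteration 5: no further components; recursion stops.
SUM(total) = 1 + 5 + 2 + 10 + 6 + 30 + 120 = 174.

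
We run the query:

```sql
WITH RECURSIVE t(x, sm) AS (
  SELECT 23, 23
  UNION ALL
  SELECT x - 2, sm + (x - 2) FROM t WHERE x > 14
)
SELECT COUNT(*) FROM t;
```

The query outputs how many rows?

6

Base: x=23, sm=23.
Iteration 1: 23 > 14 holds -> x = 23 - 2 = 21, sm = 23 + 21 = 44.
Iteration 2: 21 > 14 holds -> x = 21 - 2 = 19, sm = 44 + 19 = 63.
Iteration 3: 19 > 14 holds -> x = 19 - 2 = 17, sm = 63 + 17 = 80.
Iteration 4: 17 > 14 holds -> x = 17 - 2 = 15, sm = 80 + 15 = 95.
Iteration 5: 15 > 14 holds -> x = 15 - 2 = 13, sm = 95 + 13 = 108.
Iteration 6: 13 > 14 fails; recursion stops.
Total rows emitted: 6.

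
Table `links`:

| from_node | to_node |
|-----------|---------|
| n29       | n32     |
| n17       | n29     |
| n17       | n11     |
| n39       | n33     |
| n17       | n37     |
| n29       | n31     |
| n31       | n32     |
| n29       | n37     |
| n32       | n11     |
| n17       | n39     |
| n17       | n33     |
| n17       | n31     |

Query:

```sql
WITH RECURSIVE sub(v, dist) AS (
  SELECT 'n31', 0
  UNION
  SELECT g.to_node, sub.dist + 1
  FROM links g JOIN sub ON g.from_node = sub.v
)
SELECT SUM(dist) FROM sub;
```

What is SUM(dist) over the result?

3

Base: (n31, dist=0).
Iteration 1: edges from {n31} -> (n32, dist=1).
Iteration 2: edges from {n32} -> (n11, dist=2).
Iteration 3: no outgoing edges from {n11}; recursion stops.
SUM(dist) = 0 + 1 + 2 = 3.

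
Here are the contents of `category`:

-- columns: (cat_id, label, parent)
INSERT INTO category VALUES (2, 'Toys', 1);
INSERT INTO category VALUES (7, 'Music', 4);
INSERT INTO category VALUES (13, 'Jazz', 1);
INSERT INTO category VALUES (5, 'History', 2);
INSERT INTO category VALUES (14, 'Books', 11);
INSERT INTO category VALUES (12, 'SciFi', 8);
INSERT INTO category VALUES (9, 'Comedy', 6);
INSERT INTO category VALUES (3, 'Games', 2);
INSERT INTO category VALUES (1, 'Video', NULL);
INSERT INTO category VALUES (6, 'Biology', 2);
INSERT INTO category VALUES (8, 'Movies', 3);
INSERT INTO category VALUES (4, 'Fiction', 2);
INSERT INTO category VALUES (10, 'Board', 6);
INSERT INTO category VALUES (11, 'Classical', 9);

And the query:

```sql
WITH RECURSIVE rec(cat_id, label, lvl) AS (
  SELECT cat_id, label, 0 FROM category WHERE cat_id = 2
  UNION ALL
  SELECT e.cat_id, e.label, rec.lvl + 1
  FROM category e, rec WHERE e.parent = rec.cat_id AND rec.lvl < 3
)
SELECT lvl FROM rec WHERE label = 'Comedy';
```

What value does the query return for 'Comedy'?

2

Base: cat_id=2 (Toys) at lvl 0.
Iteration 1: rows with parent in {2} -> Games (id 3, lvl 1), Fiction (id 4, lvl 1), History (id 5, lvl 1), Biology (id 6, lvl 1).
Iteration 2: rows with parent in {3,4,5,6} -> Music (id 7, lvl 2), Movies (id 8, lvl 2), Comedy (id 9, lvl 2), Board (id 10, lvl 2).
Iteration 3: rows with parent in {7,8,9,10} -> Classical (id 11, lvl 3), SciFi (id 12, lvl 3).
Iteration 4: lvl < 3 fails for all current rows; recursion stops.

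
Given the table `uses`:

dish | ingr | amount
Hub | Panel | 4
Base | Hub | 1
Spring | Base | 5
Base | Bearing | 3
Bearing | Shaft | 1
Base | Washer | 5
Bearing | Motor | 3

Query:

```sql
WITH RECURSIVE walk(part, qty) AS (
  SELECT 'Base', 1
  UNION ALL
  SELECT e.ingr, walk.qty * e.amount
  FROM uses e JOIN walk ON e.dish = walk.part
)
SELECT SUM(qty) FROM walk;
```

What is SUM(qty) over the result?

Base: (Base, qty=1).
Iteration 1: components of {Base} -> Bearing = 1*3 = 3, Hub = 1*1 = 1, Washer = 1*5 = 5.
Iteration 2: components of {Bearing,Hub,Washer} -> Motor = 3*3 = 9, Panel = 1*4 = 4, Shaft = 3*1 = 3.
Iteration 3: no further components; recursion stops.
SUM(qty) = 1 + 5 + 1 + 3 + 4 + 9 + 3 = 26.

26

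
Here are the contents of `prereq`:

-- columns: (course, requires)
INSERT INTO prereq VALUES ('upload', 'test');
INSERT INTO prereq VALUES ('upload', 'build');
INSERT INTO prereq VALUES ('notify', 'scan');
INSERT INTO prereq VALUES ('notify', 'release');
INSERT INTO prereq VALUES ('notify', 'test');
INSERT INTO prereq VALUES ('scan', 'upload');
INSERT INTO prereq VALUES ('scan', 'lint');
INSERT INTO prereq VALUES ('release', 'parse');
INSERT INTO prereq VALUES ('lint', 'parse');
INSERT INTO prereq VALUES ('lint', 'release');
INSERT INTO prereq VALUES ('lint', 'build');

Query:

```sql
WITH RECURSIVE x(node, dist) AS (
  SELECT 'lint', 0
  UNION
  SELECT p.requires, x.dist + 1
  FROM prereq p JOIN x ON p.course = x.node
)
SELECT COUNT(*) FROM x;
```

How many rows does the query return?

5

Base: (lint, dist=0).
Iteration 1: edges from {lint} -> (build, dist=1), (parse, dist=1), (release, dist=1).
Iteration 2: edges from {build,parse,release} -> (parse, dist=2).
Iteration 3: no outgoing edges from {parse}; recursion stops.
Total rows emitted: 5.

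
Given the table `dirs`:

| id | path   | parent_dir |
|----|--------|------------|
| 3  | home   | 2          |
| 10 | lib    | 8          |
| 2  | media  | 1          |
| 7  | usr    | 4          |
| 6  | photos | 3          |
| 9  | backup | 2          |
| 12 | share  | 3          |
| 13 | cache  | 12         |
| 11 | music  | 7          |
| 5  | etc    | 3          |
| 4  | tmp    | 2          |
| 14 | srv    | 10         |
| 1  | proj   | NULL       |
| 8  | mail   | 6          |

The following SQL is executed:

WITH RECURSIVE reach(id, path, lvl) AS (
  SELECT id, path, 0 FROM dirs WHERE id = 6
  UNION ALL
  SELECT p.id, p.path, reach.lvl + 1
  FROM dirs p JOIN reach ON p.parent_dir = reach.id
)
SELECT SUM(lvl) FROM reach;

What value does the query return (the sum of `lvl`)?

Base: id=6 (photos) at lvl 0.
Iteration 1: rows with parent_dir in {6} -> mail (id 8, lvl 1).
Iteration 2: rows with parent_dir in {8} -> lib (id 10, lvl 2).
Iteration 3: rows with parent_dir in {10} -> srv (id 14, lvl 3).
Iteration 4: no rows with parent_dir in {14}; recursion stops.
SUM(lvl) = 0 + 1 + 2 + 3 = 6.

6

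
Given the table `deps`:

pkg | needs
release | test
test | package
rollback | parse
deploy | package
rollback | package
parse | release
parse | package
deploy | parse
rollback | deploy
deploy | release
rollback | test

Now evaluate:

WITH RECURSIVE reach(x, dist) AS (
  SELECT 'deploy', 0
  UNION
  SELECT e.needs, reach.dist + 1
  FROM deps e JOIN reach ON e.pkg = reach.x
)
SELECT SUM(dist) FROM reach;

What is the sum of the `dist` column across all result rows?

19

Base: (deploy, dist=0).
Iteration 1: edges from {deploy} -> (package, dist=1), (parse, dist=1), (release, dist=1).
Iteration 2: edges from {package,parse,release} -> (package, dist=2), (release, dist=2), (test, dist=2).
Iteration 3: edges from {package,release,test} -> (package, dist=3), (test, dist=3).
Iteration 4: edges from {package,test} -> (package, dist=4).
Iteration 5: no outgoing edges from {package}; recursion stops.
SUM(dist) = 0 + 1 + 1 + 1 + 2 + 2 + 2 + 3 + 3 + 4 = 19.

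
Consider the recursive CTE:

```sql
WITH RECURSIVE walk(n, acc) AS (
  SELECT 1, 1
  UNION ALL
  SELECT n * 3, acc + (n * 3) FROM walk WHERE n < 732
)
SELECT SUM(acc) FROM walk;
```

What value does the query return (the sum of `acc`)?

4916

Base: n=1, acc=1.
Iteration 1: 1 < 732 holds -> n = 1 * 3 = 3, acc = 1 + 3 = 4.
Iteration 2: 3 < 732 holds -> n = 3 * 3 = 9, acc = 4 + 9 = 13.
Iteration 3: 9 < 732 holds -> n = 9 * 3 = 27, acc = 13 + 27 = 40.
Iteration 4: 27 < 732 holds -> n = 27 * 3 = 81, acc = 40 + 81 = 121.
Iteration 5: 81 < 732 holds -> n = 81 * 3 = 243, acc = 121 + 243 = 364.
Iteration 6: 243 < 732 holds -> n = 243 * 3 = 729, acc = 364 + 729 = 1093.
Iteration 7: 729 < 732 holds -> n = 729 * 3 = 2187, acc = 1093 + 2187 = 3280.
Iteration 8: 2187 < 732 fails; recursion stops.
SUM(acc) = 1 + 4 + 13 + 40 + 121 + 364 + 1093 + 3280 = 4916.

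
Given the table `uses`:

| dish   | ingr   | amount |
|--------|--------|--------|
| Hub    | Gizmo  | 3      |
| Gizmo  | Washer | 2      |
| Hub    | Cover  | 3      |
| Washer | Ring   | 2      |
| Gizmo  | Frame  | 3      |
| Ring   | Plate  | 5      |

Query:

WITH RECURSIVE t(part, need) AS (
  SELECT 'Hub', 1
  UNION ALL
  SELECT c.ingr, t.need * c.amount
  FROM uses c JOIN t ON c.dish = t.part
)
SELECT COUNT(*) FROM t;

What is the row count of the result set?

Base: (Hub, need=1).
Iteration 1: components of {Hub} -> Cover = 1*3 = 3, Gizmo = 1*3 = 3.
Iteration 2: components of {Cover,Gizmo} -> Frame = 3*3 = 9, Washer = 3*2 = 6.
Iteration 3: components of {Frame,Washer} -> Ring = 6*2 = 12.
Iteration 4: components of {Ring} -> Plate = 12*5 = 60.
Iteration 5: no further components; recursion stops.
Total rows emitted: 7.

7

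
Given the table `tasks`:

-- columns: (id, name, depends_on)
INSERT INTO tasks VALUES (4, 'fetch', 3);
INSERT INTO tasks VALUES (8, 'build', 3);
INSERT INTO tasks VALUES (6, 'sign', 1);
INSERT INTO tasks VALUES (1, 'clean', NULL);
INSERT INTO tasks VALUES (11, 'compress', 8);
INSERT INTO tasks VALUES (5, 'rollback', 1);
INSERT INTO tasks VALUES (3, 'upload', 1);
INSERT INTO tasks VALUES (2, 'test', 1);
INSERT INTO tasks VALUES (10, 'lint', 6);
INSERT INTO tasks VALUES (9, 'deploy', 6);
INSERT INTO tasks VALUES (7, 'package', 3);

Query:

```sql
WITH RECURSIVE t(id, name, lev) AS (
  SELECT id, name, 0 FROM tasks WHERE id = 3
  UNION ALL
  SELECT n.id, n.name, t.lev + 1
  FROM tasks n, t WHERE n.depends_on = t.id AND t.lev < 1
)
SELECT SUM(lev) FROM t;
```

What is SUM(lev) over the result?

Base: id=3 (upload) at lev 0.
Iteration 1: rows with depends_on in {3} -> fetch (id 4, lev 1), package (id 7, lev 1), build (id 8, lev 1).
Iteration 2: lev < 1 fails for all current rows; recursion stops.
SUM(lev) = 0 + 1 + 1 + 1 = 3.

3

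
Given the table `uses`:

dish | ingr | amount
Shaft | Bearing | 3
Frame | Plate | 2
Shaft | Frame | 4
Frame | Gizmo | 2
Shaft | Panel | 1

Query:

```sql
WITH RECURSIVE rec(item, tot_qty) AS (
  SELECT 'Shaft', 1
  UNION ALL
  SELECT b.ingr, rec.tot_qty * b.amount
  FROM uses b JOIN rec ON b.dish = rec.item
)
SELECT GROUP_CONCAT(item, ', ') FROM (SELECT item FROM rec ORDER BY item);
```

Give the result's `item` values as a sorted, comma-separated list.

Base: (Shaft, tot_qty=1).
Iteration 1: components of {Shaft} -> Bearing = 1*3 = 3, Frame = 1*4 = 4, Panel = 1*1 = 1.
Iteration 2: components of {Bearing,Frame,Panel} -> Gizmo = 4*2 = 8, Plate = 4*2 = 8.
Iteration 3: no further components; recursion stops.

Bearing, Frame, Gizmo, Panel, Plate, Shaft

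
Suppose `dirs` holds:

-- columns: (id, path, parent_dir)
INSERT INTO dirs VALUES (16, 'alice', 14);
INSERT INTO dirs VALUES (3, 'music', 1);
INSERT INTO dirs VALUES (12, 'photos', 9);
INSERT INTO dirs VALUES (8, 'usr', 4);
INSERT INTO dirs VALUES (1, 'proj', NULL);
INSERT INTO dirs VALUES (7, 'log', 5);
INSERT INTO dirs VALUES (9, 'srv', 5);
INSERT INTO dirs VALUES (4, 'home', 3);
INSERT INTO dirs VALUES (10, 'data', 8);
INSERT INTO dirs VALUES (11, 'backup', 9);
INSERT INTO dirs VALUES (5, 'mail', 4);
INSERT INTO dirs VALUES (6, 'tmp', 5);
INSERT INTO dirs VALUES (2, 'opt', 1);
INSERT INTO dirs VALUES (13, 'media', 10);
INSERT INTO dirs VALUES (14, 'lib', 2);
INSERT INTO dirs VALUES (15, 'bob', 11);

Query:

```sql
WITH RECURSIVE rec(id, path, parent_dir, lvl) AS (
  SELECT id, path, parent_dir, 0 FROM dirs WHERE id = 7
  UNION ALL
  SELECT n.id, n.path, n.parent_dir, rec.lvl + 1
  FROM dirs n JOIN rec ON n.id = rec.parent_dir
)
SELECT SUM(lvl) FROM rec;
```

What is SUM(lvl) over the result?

10

Base: id=7 (log), parent_dir=5, lvl 0.
Iteration 1: join on id=5 -> mail (id 5, parent_dir=4, lvl 1).
Iteration 2: join on id=4 -> home (id 4, parent_dir=3, lvl 2).
Iteration 3: join on id=3 -> music (id 3, parent_dir=1, lvl 3).
Iteration 4: join on id=1 -> proj (id 1, parent_dir=NULL, lvl 4).
Iteration 5: parent_dir is NULL; no match; recursion stops.
SUM(lvl) = 0 + 1 + 2 + 3 + 4 = 10.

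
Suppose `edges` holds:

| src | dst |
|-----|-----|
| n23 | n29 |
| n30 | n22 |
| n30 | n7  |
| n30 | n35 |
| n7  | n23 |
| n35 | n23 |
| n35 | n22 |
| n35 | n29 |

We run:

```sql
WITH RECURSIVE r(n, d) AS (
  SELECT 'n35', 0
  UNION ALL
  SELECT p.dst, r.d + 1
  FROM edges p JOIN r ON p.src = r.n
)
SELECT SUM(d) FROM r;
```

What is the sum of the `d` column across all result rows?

Base: (n35, d=0).
Iteration 1: edges from {n35} -> (n22, d=1), (n23, d=1), (n29, d=1).
Iteration 2: edges from {n22,n23,n29} -> (n29, d=2).
Iteration 3: no outgoing edges from {n29}; recursion stops.
SUM(d) = 0 + 1 + 1 + 1 + 2 = 5.

5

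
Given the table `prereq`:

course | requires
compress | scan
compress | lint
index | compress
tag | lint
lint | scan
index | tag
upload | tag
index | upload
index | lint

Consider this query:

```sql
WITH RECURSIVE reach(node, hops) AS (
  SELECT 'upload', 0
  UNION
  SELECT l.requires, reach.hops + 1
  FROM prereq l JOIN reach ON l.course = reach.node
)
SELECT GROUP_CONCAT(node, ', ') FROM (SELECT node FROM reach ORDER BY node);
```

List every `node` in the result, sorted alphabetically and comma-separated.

lint, scan, tag, upload

Base: (upload, hops=0).
Iteration 1: edges from {upload} -> (tag, hops=1).
Iteration 2: edges from {tag} -> (lint, hops=2).
Iteration 3: edges from {lint} -> (scan, hops=3).
Iteration 4: no outgoing edges from {scan}; recursion stops.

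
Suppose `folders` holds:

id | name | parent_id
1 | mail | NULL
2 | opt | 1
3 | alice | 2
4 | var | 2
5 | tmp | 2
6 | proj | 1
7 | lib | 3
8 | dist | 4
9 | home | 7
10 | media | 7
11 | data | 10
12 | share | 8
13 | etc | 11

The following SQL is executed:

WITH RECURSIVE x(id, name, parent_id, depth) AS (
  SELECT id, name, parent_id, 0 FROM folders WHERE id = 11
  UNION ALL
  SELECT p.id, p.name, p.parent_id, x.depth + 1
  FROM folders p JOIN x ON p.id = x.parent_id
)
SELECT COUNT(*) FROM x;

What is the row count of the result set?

6

Base: id=11 (data), parent_id=10, depth 0.
Iteration 1: join on id=10 -> media (id 10, parent_id=7, depth 1).
Iteration 2: join on id=7 -> lib (id 7, parent_id=3, depth 2).
Iteration 3: join on id=3 -> alice (id 3, parent_id=2, depth 3).
Iteration 4: join on id=2 -> opt (id 2, parent_id=1, depth 4).
Iteration 5: join on id=1 -> mail (id 1, parent_id=NULL, depth 5).
Iteration 6: parent_id is NULL; no match; recursion stops.
Total rows emitted: 6.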